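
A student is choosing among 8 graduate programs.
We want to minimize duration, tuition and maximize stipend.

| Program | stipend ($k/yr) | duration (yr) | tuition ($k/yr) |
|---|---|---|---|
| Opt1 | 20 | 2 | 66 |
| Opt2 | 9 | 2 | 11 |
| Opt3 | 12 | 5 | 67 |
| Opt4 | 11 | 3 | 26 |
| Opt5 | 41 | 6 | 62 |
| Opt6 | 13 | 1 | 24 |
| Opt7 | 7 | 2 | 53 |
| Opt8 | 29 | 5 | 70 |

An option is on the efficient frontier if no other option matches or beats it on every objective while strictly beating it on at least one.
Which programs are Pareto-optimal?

Opt1: not dominated.
Opt2: not dominated (best tuition).
Opt3: dominated by Opt1 (stipend 20≥12, duration 2≤5, tuition 66≤67).
Opt4: dominated by Opt6 (stipend 13≥11, duration 1≤3, tuition 24≤26).
Opt5: not dominated (best stipend).
Opt6: not dominated (best duration).
Opt7: dominated by Opt2 (stipend 9≥7, duration 2≤2, tuition 11≤53).
Opt8: not dominated.

Opt1, Opt2, Opt5, Opt6, Opt8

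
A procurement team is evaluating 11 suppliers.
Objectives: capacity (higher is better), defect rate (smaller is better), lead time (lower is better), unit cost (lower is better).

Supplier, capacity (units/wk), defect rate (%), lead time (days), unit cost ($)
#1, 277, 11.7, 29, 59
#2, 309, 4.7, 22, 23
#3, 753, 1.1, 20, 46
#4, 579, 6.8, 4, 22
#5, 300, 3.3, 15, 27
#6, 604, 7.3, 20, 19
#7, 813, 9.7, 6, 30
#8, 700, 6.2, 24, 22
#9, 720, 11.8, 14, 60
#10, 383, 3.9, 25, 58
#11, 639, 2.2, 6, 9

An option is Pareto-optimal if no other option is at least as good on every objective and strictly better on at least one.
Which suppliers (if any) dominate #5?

#11

#11: capacity 639≥300, defect rate 2.2≤3.3, lead time 6≤15, unit cost 9≤27 — dominates #5.
Others (#1, #2, #3, #4, #6, #7, #8, #9, #10) are each worse than #5 on at least one objective.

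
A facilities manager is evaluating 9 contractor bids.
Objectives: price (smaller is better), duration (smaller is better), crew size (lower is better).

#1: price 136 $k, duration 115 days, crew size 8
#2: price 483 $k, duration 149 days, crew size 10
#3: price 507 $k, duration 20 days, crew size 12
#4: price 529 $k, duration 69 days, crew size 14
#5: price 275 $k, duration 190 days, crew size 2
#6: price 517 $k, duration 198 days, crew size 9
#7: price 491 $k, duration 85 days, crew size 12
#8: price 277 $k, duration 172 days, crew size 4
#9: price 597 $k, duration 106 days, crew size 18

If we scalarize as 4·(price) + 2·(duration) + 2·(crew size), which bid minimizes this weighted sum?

#1

#1: 4·136 + 2·115 + 2·8 = 790
#2: 4·483 + 2·149 + 2·10 = 2250
#3: 4·507 + 2·20 + 2·12 = 2092
#4: 4·529 + 2·69 + 2·14 = 2282
#5: 4·275 + 2·190 + 2·2 = 1484
#6: 4·517 + 2·198 + 2·9 = 2482
#7: 4·491 + 2·85 + 2·12 = 2158
#8: 4·277 + 2·172 + 2·4 = 1460
#9: 4·597 + 2·106 + 2·18 = 2636
Lowest: #1 at 790.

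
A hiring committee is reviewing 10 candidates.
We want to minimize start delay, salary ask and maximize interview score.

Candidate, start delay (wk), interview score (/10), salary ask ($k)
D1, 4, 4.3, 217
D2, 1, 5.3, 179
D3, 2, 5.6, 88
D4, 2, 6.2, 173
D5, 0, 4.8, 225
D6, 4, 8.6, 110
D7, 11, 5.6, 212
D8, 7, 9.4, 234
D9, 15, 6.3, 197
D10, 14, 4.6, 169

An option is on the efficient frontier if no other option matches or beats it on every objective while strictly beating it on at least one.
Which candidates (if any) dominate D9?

D6

D6: start delay 4≤15, interview score 8.6≥6.3, salary ask 110≤197 — dominates D9.
Others (D1, D2, D3, D4, D5, D7, D8, D10) are each worse than D9 on at least one objective.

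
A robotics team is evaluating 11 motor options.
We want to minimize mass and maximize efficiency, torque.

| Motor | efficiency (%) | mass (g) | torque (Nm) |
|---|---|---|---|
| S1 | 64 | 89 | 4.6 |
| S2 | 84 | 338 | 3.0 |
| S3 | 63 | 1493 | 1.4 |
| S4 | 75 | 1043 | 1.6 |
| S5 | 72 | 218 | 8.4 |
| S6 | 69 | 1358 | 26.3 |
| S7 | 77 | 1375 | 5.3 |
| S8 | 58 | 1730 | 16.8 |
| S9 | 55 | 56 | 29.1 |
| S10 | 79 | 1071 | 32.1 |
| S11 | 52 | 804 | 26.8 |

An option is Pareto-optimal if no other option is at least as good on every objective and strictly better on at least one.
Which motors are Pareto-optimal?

S1: not dominated.
S2: not dominated (best efficiency).
S3: dominated by S1 (efficiency 64≥63, mass 89≤1493, torque 4.6≥1.4).
S4: dominated by S2 (efficiency 84≥75, mass 338≤1043, torque 3.0≥1.6).
S5: not dominated.
S6: dominated by S10 (efficiency 79≥69, mass 1071≤1358, torque 32.1≥26.3).
S7: dominated by S10 (efficiency 79≥77, mass 1071≤1375, torque 32.1≥5.3).
S8: dominated by S6 (efficiency 69≥58, mass 1358≤1730, torque 26.3≥16.8).
S9: not dominated (best mass).
S10: not dominated (best torque).
S11: dominated by S9 (efficiency 55≥52, mass 56≤804, torque 29.1≥26.8).

S1, S2, S5, S9, S10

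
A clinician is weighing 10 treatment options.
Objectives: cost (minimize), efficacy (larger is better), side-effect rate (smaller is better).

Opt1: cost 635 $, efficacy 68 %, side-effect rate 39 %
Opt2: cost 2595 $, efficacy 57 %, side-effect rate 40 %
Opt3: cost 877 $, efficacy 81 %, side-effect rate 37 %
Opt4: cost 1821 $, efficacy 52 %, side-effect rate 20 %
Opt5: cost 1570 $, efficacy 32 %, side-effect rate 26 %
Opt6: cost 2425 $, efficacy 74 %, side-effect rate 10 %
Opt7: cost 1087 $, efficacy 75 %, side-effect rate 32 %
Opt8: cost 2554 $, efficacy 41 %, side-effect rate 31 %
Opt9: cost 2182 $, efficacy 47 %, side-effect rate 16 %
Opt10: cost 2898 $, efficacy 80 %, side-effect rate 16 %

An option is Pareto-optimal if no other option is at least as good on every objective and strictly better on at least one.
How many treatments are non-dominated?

8

Opt1: not dominated (best cost).
Opt2: dominated by Opt1 (cost 635≤2595, efficacy 68≥57, side-effect rate 39≤40).
Opt3: not dominated (best efficacy).
Opt4: not dominated.
Opt5: not dominated.
Opt6: not dominated (best side-effect rate).
Opt7: not dominated.
Opt8: dominated by Opt4 (cost 1821≤2554, efficacy 52≥41, side-effect rate 20≤31).
Opt9: not dominated.
Opt10: not dominated.
Pareto-optimal: Opt1, Opt3, Opt4, Opt5, Opt6, Opt7, Opt9, Opt10 → 8.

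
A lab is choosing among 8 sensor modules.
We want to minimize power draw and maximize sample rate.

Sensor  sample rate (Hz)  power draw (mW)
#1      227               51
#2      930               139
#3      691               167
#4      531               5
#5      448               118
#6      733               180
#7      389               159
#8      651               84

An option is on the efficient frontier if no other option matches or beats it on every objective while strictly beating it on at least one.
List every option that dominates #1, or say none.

#4: sample rate 531≥227, power draw 5≤51 — dominates #1.
Others (#2, #3, #5, #6, #7, #8) are each worse than #1 on at least one objective.

#4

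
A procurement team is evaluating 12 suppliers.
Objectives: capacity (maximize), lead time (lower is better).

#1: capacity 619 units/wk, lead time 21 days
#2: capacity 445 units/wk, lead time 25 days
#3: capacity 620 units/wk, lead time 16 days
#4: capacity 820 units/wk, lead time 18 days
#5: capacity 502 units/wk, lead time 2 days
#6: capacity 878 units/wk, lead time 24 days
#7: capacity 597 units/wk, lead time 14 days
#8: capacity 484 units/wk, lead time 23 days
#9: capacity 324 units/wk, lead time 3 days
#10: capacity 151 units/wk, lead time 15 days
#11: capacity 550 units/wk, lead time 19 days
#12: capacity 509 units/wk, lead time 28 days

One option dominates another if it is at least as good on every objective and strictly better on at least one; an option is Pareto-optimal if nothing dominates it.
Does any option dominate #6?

No

#1: worse on capacity (619 vs 878).
#2: worse on capacity (445 vs 878).
#3: worse on capacity (620 vs 878).
#4: worse on capacity (820 vs 878).
#5: worse on capacity (502 vs 878).
#7: worse on capacity (597 vs 878).
#8: worse on capacity (484 vs 878).
#9: worse on capacity (324 vs 878).
#10: worse on capacity (151 vs 878).
#11: worse on capacity (550 vs 878).
#12: worse on capacity (509 vs 878).
No option is at least as good as #6 on every objective and strictly better on one.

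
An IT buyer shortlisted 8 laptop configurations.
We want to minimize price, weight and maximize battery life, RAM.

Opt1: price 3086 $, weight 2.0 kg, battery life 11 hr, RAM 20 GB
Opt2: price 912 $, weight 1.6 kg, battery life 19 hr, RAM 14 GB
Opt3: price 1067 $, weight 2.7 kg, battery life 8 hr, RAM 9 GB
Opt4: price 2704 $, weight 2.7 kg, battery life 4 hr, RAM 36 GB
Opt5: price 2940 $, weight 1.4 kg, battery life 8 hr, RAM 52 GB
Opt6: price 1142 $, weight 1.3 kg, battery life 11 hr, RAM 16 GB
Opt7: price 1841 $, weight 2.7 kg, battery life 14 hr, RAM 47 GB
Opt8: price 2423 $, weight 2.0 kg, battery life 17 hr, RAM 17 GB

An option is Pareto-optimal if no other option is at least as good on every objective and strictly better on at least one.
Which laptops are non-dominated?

Opt1, Opt2, Opt5, Opt6, Opt7, Opt8

Opt1: not dominated.
Opt2: not dominated (best price).
Opt3: dominated by Opt2 (price 912≤1067, weight 1.6≤2.7, battery life 19≥8, RAM 14≥9).
Opt4: dominated by Opt7 (price 1841≤2704, weight 2.7≤2.7, battery life 14≥4, RAM 47≥36).
Opt5: not dominated (best RAM).
Opt6: not dominated (best weight).
Opt7: not dominated.
Opt8: not dominated.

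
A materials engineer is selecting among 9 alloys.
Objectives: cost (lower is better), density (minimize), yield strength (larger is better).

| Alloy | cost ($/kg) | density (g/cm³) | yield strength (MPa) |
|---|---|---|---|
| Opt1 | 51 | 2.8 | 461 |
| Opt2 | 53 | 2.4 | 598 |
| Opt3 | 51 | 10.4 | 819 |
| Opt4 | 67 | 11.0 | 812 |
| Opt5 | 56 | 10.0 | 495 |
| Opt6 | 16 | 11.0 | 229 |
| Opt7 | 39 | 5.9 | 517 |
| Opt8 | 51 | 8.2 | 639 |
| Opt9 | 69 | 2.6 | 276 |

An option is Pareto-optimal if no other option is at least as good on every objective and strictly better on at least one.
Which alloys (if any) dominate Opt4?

Opt3

Opt3: cost 51≤67, density 10.4≤11.0, yield strength 819≥812 — dominates Opt4.
Others (Opt1, Opt2, Opt5, Opt6, Opt7, Opt8, Opt9) are each worse than Opt4 on at least one objective.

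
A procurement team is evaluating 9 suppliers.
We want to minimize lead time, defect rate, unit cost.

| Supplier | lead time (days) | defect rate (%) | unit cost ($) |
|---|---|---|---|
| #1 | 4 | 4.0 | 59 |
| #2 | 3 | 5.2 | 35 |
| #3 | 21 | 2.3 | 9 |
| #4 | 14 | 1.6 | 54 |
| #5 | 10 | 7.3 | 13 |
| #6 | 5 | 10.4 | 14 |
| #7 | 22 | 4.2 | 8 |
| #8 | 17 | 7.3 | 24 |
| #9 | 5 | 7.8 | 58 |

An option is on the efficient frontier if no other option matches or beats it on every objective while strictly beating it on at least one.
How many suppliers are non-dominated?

7

#1: not dominated.
#2: not dominated (best lead time).
#3: not dominated.
#4: not dominated (best defect rate).
#5: not dominated.
#6: not dominated.
#7: not dominated (best unit cost).
#8: dominated by #5 (lead time 10≤17, defect rate 7.3≤7.3, unit cost 13≤24).
#9: dominated by #2 (lead time 3≤5, defect rate 5.2≤7.8, unit cost 35≤58).
Pareto-optimal: #1, #2, #3, #4, #5, #6, #7 → 7.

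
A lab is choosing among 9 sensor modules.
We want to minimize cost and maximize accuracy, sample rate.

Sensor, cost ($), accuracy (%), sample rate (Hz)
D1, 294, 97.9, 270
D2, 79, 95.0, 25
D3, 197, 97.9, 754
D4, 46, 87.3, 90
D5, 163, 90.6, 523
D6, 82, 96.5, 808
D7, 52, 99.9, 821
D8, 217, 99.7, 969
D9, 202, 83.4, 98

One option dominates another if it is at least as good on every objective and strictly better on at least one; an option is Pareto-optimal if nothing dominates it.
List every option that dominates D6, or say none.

D7

D7: cost 52≤82, accuracy 99.9≥96.5, sample rate 821≥808 — dominates D6.
Others (D1, D2, D3, D4, D5, D8, D9) are each worse than D6 on at least one objective.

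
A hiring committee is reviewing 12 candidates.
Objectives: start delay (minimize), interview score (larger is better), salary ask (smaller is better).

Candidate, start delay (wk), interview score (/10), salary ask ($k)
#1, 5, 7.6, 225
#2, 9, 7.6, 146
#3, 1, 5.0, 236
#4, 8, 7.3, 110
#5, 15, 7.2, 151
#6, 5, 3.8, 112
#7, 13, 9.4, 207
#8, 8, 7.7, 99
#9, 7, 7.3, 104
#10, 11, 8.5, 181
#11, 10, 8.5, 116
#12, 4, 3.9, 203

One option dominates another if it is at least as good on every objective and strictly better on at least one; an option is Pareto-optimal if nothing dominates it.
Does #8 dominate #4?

Yes

#8 vs #4: start delay 8≤8, interview score 7.7≥7.3, salary ask 99≤110 — #8 is at least as good on every objective with at least one strict improvement.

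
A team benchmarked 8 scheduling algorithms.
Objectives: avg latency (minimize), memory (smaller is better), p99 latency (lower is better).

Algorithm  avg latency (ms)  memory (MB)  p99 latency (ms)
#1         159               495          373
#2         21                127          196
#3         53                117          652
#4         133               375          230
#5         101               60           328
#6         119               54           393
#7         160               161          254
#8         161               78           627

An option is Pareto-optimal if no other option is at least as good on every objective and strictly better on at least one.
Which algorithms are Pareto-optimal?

#1: dominated by #2 (avg latency 21≤159, memory 127≤495, p99 latency 196≤373).
#2: not dominated (best avg latency).
#3: not dominated.
#4: dominated by #2 (avg latency 21≤133, memory 127≤375, p99 latency 196≤230).
#5: not dominated.
#6: not dominated (best memory).
#7: dominated by #2 (avg latency 21≤160, memory 127≤161, p99 latency 196≤254).
#8: dominated by #5 (avg latency 101≤161, memory 60≤78, p99 latency 328≤627).

#2, #3, #5, #6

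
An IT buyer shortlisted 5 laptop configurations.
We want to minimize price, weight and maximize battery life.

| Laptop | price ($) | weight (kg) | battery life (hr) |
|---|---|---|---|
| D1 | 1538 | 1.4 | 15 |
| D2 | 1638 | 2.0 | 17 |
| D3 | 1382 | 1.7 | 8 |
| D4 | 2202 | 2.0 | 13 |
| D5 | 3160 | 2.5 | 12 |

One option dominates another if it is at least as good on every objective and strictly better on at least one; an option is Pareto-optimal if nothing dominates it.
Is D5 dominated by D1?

Yes

D1 vs D5: price 1538≤3160, weight 1.4≤2.5, battery life 15≥12 — D1 is at least as good on every objective with at least one strict improvement.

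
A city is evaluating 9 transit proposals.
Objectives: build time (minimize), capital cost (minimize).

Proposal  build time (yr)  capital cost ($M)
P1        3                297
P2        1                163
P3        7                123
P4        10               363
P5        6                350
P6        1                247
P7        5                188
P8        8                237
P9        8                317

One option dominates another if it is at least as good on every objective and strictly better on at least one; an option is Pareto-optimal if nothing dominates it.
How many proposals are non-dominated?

P1: dominated by P2 (build time 1≤3, capital cost 163≤297).
P2: not dominated.
P3: not dominated (best capital cost).
P4: dominated by P1 (build time 3≤10, capital cost 297≤363).
P5: dominated by P1 (build time 3≤6, capital cost 297≤350).
P6: dominated by P2 (build time 1≤1, capital cost 163≤247).
P7: dominated by P2 (build time 1≤5, capital cost 163≤188).
P8: dominated by P2 (build time 1≤8, capital cost 163≤237).
P9: dominated by P1 (build time 3≤8, capital cost 297≤317).
Pareto-optimal: P2, P3 → 2.

2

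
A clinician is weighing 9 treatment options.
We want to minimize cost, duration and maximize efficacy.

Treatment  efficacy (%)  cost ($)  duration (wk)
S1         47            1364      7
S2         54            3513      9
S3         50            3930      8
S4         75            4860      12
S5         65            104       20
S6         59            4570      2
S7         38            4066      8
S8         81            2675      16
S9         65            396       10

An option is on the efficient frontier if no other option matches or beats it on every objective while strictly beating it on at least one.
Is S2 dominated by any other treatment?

S1: worse on efficacy (47 vs 54).
S3: worse on efficacy (50 vs 54).
S4: worse on cost (4860 vs 3513).
S5: worse on duration (20 vs 9).
S6: worse on cost (4570 vs 3513).
S7: worse on efficacy (38 vs 54).
S8: worse on duration (16 vs 9).
S9: worse on duration (10 vs 9).
No option is at least as good as S2 on every objective and strictly better on one.

No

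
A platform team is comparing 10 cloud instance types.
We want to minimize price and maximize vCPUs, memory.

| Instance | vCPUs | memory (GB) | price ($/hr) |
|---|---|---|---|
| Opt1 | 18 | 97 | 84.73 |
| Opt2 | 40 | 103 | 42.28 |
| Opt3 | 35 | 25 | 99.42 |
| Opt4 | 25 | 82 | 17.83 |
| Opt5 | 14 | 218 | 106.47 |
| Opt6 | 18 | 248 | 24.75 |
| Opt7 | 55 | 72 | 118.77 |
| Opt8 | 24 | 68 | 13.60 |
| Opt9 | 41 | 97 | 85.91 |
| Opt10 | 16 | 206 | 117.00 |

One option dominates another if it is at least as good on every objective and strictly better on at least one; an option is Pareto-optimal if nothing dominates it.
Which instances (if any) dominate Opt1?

Opt2: vCPUs 40≥18, memory 103≥97, price 42.28≤84.73 — dominates Opt1.
Opt6: vCPUs 18≥18, memory 248≥97, price 24.75≤84.73 — dominates Opt1.
Others (Opt3, Opt4, Opt5, Opt7, Opt8, Opt9, Opt10) are each worse than Opt1 on at least one objective.

Opt2, Opt6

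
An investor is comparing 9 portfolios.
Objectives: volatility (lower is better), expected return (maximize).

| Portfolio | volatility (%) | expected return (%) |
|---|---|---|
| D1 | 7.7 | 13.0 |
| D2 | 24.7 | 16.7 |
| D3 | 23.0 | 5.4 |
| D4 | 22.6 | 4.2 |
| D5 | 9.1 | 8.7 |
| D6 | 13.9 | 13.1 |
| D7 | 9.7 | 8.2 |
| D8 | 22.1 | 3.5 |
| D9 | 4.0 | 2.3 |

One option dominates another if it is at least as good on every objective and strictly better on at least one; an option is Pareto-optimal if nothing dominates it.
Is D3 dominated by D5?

Yes

D5 vs D3: volatility 9.1≤23.0, expected return 8.7≥5.4 — D5 is at least as good on every objective with at least one strict improvement.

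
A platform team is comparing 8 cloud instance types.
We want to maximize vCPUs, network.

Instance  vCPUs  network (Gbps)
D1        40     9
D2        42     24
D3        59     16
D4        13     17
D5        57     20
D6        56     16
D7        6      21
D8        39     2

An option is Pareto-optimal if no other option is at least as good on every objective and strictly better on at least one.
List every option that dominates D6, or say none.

D3: vCPUs 59≥56, network 16≥16 — dominates D6.
D5: vCPUs 57≥56, network 20≥16 — dominates D6.
Others (D1, D2, D4, D7, D8) are each worse than D6 on at least one objective.

D3, D5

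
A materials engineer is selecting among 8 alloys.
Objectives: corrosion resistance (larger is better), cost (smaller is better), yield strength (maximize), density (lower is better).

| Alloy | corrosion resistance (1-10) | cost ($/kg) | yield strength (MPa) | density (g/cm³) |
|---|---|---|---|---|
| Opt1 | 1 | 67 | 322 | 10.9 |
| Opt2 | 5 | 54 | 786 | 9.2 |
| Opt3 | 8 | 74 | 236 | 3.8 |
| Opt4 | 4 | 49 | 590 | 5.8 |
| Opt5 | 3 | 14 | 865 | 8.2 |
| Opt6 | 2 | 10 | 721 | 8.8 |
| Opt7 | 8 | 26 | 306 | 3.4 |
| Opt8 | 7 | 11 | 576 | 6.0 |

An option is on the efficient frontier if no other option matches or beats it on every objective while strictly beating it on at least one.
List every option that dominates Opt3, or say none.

Opt7: corrosion resistance 8≥8, cost 26≤74, yield strength 306≥236, density 3.4≤3.8 — dominates Opt3.
Others (Opt1, Opt2, Opt4, Opt5, Opt6, Opt8) are each worse than Opt3 on at least one objective.

Opt7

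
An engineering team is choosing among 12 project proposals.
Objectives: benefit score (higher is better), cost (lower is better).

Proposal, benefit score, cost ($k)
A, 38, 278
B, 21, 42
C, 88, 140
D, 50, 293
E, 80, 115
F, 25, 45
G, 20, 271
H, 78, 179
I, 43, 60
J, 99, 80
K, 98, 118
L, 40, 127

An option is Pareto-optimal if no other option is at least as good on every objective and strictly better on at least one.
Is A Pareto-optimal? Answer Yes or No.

No

C vs A: benefit score 88≥38, cost 140≤278 — C is at least as good on every objective and strictly better on at least one, so C dominates A.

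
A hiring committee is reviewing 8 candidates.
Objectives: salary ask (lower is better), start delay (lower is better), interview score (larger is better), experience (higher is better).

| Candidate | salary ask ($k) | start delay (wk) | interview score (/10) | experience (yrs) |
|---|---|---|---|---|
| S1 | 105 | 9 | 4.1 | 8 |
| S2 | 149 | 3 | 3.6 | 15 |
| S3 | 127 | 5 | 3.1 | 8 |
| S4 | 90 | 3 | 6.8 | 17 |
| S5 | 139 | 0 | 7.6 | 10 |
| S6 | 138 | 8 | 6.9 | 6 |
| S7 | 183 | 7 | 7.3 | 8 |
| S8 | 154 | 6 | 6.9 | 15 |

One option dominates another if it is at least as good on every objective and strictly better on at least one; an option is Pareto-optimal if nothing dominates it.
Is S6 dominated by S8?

No

S8 vs S6: S8 is worse on salary ask (154 vs 138), so it does not dominate S6.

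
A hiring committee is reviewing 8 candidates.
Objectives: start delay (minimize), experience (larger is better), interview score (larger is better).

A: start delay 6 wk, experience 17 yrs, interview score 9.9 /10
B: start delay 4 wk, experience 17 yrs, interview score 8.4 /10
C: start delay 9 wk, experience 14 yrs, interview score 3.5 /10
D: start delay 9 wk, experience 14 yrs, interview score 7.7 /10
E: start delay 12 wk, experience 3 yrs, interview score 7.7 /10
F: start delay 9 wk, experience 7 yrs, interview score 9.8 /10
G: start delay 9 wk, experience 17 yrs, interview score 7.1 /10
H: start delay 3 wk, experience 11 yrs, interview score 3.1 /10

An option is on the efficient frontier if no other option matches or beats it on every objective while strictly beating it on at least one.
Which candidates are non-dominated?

A: not dominated (best interview score).
B: not dominated.
C: dominated by A (start delay 6≤9, experience 17≥14, interview score 9.9≥3.5).
D: dominated by A (start delay 6≤9, experience 17≥14, interview score 9.9≥7.7).
E: dominated by A (start delay 6≤12, experience 17≥3, interview score 9.9≥7.7).
F: dominated by A (start delay 6≤9, experience 17≥7, interview score 9.9≥9.8).
G: dominated by A (start delay 6≤9, experience 17≥17, interview score 9.9≥7.1).
H: not dominated (best start delay).

A, B, H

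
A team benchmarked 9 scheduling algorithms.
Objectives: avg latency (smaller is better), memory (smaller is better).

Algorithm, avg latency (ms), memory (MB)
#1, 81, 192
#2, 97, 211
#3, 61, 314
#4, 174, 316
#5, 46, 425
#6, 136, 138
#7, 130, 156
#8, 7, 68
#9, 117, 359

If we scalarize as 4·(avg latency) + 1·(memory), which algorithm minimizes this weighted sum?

#8

#1: 4·81 + 1·192 = 516
#2: 4·97 + 1·211 = 599
#3: 4·61 + 1·314 = 558
#4: 4·174 + 1·316 = 1012
#5: 4·46 + 1·425 = 609
#6: 4·136 + 1·138 = 682
#7: 4·130 + 1·156 = 676
#8: 4·7 + 1·68 = 96
#9: 4·117 + 1·359 = 827
Lowest: #8 at 96.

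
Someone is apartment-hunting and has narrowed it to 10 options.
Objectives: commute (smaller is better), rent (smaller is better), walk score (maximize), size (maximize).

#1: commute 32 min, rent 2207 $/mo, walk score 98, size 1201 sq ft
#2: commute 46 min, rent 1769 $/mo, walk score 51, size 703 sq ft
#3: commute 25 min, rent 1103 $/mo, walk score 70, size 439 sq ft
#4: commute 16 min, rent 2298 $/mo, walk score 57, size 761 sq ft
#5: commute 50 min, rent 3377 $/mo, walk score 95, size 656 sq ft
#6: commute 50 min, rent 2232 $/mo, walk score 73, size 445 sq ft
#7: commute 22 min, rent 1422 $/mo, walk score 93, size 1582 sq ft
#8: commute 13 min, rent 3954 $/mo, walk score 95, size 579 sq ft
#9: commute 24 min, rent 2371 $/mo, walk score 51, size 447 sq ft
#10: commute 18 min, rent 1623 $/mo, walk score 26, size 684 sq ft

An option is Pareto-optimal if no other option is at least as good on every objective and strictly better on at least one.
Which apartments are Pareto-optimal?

#1: not dominated (best walk score).
#2: dominated by #7 (commute 22≤46, rent 1422≤1769, walk score 93≥51, size 1582≥703).
#3: not dominated (best rent).
#4: not dominated.
#5: dominated by #1 (commute 32≤50, rent 2207≤3377, walk score 98≥95, size 1201≥656).
#6: dominated by #1 (commute 32≤50, rent 2207≤2232, walk score 98≥73, size 1201≥445).
#7: not dominated (best size).
#8: not dominated (best commute).
#9: dominated by #4 (commute 16≤24, rent 2298≤2371, walk score 57≥51, size 761≥447).
#10: not dominated.

#1, #3, #4, #7, #8, #10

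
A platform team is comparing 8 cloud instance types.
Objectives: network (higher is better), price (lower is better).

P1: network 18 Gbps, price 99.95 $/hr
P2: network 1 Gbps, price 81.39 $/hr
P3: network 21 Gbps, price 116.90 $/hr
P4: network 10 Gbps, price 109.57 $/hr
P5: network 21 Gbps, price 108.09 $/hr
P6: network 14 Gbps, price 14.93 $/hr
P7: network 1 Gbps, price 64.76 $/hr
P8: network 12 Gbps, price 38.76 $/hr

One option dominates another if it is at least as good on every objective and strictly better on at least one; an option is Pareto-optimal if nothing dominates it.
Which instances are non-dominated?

P1, P5, P6

P1: not dominated.
P2: dominated by P6 (network 14≥1, price 14.93≤81.39).
P3: dominated by P5 (network 21≥21, price 108.09≤116.90).
P4: dominated by P1 (network 18≥10, price 99.95≤109.57).
P5: not dominated.
P6: not dominated (best price).
P7: dominated by P6 (network 14≥1, price 14.93≤64.76).
P8: dominated by P6 (network 14≥12, price 14.93≤38.76).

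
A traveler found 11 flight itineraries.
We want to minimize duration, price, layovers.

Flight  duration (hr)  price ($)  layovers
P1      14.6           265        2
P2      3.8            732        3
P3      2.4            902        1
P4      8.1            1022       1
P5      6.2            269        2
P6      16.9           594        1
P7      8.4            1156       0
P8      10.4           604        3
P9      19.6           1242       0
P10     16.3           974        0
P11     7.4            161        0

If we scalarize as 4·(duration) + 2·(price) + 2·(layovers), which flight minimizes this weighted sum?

P11

P1: 4·14.6 + 2·265 + 2·2 = 592.4
P2: 4·3.8 + 2·732 + 2·3 = 1485.2
P3: 4·2.4 + 2·902 + 2·1 = 1815.6
P4: 4·8.1 + 2·1022 + 2·1 = 2078.4
P5: 4·6.2 + 2·269 + 2·2 = 566.8
P6: 4·16.9 + 2·594 + 2·1 = 1257.6
P7: 4·8.4 + 2·1156 + 2·0 = 2345.6
P8: 4·10.4 + 2·604 + 2·3 = 1255.6
P9: 4·19.6 + 2·1242 + 2·0 = 2562.4
P10: 4·16.3 + 2·974 + 2·0 = 2013.2
P11: 4·7.4 + 2·161 + 2·0 = 351.6
Lowest: P11 at 351.6.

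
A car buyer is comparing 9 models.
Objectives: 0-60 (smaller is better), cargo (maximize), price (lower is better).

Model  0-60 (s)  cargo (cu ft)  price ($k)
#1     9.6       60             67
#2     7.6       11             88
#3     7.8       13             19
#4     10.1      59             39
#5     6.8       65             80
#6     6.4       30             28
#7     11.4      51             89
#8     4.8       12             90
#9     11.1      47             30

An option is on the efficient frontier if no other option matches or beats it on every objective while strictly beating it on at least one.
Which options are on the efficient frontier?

#1: not dominated.
#2: dominated by #5 (0-60 6.8≤7.6, cargo 65≥11, price 80≤88).
#3: not dominated (best price).
#4: not dominated.
#5: not dominated (best cargo).
#6: not dominated.
#7: dominated by #1 (0-60 9.6≤11.4, cargo 60≥51, price 67≤89).
#8: not dominated (best 0-60).
#9: not dominated.

#1, #3, #4, #5, #6, #8, #9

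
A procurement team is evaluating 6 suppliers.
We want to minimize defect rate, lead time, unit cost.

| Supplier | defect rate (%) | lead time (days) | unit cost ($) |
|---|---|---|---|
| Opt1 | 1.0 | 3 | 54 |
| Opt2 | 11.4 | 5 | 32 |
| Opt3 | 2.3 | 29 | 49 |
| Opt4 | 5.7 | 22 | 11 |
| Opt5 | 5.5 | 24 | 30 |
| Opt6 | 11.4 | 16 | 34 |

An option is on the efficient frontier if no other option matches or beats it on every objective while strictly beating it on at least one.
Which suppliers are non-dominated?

Opt1, Opt2, Opt3, Opt4, Opt5

Opt1: not dominated (best defect rate).
Opt2: not dominated.
Opt3: not dominated.
Opt4: not dominated (best unit cost).
Opt5: not dominated.
Opt6: dominated by Opt2 (defect rate 11.4≤11.4, lead time 5≤16, unit cost 32≤34).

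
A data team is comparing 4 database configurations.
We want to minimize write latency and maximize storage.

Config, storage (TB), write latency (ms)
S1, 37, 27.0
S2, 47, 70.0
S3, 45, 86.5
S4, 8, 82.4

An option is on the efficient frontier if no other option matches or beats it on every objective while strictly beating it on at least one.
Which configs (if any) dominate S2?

S1: worse on storage (37 vs 47).
S3: worse on storage (45 vs 47).
S4: worse on storage (8 vs 47).
No option dominates S2.

none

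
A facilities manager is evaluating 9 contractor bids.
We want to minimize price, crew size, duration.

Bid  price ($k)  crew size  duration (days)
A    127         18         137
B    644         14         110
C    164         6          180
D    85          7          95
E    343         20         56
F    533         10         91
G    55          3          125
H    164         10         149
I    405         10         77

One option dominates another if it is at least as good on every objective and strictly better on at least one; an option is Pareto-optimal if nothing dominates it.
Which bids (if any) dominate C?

G

G: price 55≤164, crew size 3≤6, duration 125≤180 — dominates C.
Others (A, B, D, E, F, H, I) are each worse than C on at least one objective.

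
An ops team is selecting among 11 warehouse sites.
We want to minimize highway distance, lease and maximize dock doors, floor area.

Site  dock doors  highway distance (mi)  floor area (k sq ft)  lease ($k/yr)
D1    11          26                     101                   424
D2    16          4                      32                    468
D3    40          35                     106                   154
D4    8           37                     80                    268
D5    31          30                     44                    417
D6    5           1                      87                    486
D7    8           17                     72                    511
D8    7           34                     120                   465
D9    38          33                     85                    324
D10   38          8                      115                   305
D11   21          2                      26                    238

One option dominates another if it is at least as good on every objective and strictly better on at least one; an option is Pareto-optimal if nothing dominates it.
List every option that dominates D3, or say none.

none

D1: worse on dock doors (11 vs 40).
D2: worse on dock doors (16 vs 40).
D4: worse on dock doors (8 vs 40).
D5: worse on dock doors (31 vs 40).
D6: worse on dock doors (5 vs 40).
D7: worse on dock doors (8 vs 40).
D8: worse on dock doors (7 vs 40).
D9: worse on dock doors (38 vs 40).
D10: worse on dock doors (38 vs 40).
D11: worse on dock doors (21 vs 40).
No option dominates D3.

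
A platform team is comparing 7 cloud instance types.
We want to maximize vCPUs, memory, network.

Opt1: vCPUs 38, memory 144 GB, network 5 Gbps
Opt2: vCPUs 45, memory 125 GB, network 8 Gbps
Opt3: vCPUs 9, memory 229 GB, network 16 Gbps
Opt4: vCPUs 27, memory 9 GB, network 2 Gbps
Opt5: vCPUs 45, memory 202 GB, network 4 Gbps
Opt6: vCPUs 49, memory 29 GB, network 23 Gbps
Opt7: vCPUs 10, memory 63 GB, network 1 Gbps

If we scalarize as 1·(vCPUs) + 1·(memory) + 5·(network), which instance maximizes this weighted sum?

Opt1: 1·38 + 1·144 + 5·5 = 207
Opt2: 1·45 + 1·125 + 5·8 = 210
Opt3: 1·9 + 1·229 + 5·16 = 318
Opt4: 1·27 + 1·9 + 5·2 = 46
Opt5: 1·45 + 1·202 + 5·4 = 267
Opt6: 1·49 + 1·29 + 5·23 = 193
Opt7: 1·10 + 1·63 + 5·1 = 78
Highest: Opt3 at 318.

Opt3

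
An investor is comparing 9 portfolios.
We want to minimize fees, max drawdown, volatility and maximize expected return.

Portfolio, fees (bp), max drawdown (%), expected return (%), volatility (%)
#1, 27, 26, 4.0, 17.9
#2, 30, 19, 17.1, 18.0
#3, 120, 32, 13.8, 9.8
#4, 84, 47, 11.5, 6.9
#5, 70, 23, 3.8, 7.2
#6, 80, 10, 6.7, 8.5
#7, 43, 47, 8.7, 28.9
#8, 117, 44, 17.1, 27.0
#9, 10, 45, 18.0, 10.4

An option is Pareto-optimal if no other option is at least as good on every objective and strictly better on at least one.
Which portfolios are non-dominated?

#1: not dominated.
#2: not dominated.
#3: not dominated.
#4: not dominated (best volatility).
#5: not dominated.
#6: not dominated (best max drawdown).
#7: dominated by #2 (fees 30≤43, max drawdown 19≤47, expected return 17.1≥8.7, volatility 18.0≤28.9).
#8: dominated by #2 (fees 30≤117, max drawdown 19≤44, expected return 17.1≥17.1, volatility 18.0≤27.0).
#9: not dominated (best fees).

#1, #2, #3, #4, #5, #6, #9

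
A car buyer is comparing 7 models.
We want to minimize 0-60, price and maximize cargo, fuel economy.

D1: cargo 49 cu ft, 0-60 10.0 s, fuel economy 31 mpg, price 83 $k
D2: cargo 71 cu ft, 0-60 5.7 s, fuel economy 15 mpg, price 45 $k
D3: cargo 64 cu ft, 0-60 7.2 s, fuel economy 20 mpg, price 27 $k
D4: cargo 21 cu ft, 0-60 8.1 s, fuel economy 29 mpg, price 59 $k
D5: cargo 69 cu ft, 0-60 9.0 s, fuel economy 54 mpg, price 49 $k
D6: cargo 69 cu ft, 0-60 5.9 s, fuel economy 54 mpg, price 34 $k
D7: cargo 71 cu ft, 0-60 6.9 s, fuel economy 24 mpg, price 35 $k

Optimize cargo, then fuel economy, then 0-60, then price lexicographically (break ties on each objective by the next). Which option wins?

First maximize cargo: best is 71, kept {D2, D7}.
Then maximize fuel economy: best is 24, kept {D7}.

D7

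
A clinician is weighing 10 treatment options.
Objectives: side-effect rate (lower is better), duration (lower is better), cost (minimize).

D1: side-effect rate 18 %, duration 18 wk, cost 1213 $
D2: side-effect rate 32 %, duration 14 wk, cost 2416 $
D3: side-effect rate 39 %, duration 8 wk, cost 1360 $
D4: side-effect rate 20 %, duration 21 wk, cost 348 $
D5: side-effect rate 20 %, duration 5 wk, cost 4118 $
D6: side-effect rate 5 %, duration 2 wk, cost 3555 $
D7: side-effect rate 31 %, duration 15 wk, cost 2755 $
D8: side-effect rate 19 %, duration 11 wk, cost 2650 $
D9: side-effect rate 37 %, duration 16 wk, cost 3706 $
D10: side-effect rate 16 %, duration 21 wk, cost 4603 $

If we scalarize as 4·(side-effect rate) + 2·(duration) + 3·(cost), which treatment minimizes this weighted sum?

D1: 4·18 + 2·18 + 3·1213 = 3747
D2: 4·32 + 2·14 + 3·2416 = 7404
D3: 4·39 + 2·8 + 3·1360 = 4252
D4: 4·20 + 2·21 + 3·348 = 1166
D5: 4·20 + 2·5 + 3·4118 = 12444
D6: 4·5 + 2·2 + 3·3555 = 10689
D7: 4·31 + 2·15 + 3·2755 = 8419
D8: 4·19 + 2·11 + 3·2650 = 8048
D9: 4·37 + 2·16 + 3·3706 = 11298
D10: 4·16 + 2·21 + 3·4603 = 13915
Lowest: D4 at 1166.

D4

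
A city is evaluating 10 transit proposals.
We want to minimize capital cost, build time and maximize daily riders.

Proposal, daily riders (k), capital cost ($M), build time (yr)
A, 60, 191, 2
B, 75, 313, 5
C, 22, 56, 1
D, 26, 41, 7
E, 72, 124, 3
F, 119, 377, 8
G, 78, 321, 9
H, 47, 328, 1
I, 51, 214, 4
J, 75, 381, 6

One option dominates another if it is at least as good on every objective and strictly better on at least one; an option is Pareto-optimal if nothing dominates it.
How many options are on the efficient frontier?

A: not dominated.
B: not dominated.
C: not dominated.
D: not dominated (best capital cost).
E: not dominated.
F: not dominated (best daily riders).
G: not dominated.
H: not dominated.
I: dominated by A (daily riders 60≥51, capital cost 191≤214, build time 2≤4).
J: dominated by B (daily riders 75≥75, capital cost 313≤381, build time 5≤6).
Pareto-optimal: A, B, C, D, E, F, G, H → 8.

8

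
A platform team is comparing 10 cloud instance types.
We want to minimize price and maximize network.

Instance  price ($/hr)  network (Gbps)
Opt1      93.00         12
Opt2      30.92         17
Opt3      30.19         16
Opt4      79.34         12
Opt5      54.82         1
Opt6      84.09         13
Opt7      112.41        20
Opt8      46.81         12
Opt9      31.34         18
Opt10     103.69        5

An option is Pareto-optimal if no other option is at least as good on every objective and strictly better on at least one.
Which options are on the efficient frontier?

Opt1: dominated by Opt2 (price 30.92≤93.00, network 17≥12).
Opt2: not dominated.
Opt3: not dominated (best price).
Opt4: dominated by Opt2 (price 30.92≤79.34, network 17≥12).
Opt5: dominated by Opt2 (price 30.92≤54.82, network 17≥1).
Opt6: dominated by Opt2 (price 30.92≤84.09, network 17≥13).
Opt7: not dominated (best network).
Opt8: dominated by Opt2 (price 30.92≤46.81, network 17≥12).
Opt9: not dominated.
Opt10: dominated by Opt1 (price 93.00≤103.69, network 12≥5).

Opt2, Opt3, Opt7, Opt9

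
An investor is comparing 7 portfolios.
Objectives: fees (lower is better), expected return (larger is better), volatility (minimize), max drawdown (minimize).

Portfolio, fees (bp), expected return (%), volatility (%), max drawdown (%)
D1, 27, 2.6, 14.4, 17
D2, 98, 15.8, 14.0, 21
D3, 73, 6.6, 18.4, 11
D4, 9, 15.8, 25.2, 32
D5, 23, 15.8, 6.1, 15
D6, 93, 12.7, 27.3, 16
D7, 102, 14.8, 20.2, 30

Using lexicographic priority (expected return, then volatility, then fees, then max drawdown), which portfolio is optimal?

First maximize expected return: best is 15.8, kept {D2, D4, D5}.
Then minimize volatility: best is 6.1, kept {D5}.

D5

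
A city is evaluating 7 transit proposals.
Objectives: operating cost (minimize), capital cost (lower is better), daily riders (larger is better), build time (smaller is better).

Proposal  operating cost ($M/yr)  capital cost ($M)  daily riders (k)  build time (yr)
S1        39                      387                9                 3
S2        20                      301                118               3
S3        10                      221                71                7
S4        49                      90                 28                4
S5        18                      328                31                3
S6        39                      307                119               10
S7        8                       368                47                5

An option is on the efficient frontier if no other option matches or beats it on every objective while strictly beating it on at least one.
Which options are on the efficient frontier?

S1: dominated by S2 (operating cost 20≤39, capital cost 301≤387, daily riders 118≥9, build time 3≤3).
S2: not dominated.
S3: not dominated.
S4: not dominated (best capital cost).
S5: not dominated.
S6: not dominated (best daily riders).
S7: not dominated (best operating cost).

S2, S3, S4, S5, S6, S7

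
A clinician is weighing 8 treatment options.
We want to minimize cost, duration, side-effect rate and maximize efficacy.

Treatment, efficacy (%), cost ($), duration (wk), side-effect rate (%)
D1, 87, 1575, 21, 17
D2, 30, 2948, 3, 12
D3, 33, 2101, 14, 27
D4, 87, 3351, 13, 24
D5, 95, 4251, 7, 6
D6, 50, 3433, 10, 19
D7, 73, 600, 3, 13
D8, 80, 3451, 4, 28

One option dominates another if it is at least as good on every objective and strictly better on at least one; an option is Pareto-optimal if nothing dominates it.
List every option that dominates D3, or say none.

D7

D7: efficacy 73≥33, cost 600≤2101, duration 3≤14, side-effect rate 13≤27 — dominates D3.
Others (D1, D2, D4, D5, D6, D8) are each worse than D3 on at least one objective.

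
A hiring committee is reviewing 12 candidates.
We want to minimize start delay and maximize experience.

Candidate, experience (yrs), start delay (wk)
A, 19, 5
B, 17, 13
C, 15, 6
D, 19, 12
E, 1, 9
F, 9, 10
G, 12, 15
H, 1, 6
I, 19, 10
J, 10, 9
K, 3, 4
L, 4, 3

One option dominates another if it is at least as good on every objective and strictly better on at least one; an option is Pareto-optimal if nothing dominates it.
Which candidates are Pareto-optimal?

A, L

A: not dominated.
B: dominated by A (experience 19≥17, start delay 5≤13).
C: dominated by A (experience 19≥15, start delay 5≤6).
D: dominated by A (experience 19≥19, start delay 5≤12).
E: dominated by A (experience 19≥1, start delay 5≤9).
F: dominated by A (experience 19≥9, start delay 5≤10).
G: dominated by A (experience 19≥12, start delay 5≤15).
H: dominated by A (experience 19≥1, start delay 5≤6).
I: dominated by A (experience 19≥19, start delay 5≤10).
J: dominated by A (experience 19≥10, start delay 5≤9).
K: dominated by L (experience 4≥3, start delay 3≤4).
L: not dominated (best start delay).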